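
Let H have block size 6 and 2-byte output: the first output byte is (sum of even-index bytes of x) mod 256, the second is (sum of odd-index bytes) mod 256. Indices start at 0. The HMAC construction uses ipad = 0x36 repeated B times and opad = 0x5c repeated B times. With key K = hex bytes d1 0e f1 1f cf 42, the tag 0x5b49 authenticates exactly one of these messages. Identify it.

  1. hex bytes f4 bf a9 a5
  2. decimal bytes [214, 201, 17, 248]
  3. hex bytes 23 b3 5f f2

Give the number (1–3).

Key hex bytes d1 0e f1 1f cf 42 is exactly B = 6 bytes: K' = d1 0e f1 1f cf 42.
K' ⊕ ipad = e7 38 c7 29 f9 74; K' ⊕ opad = 8d 52 ad 43 93 1e.
m1: inner = H(e7 38 c7 29 f9 74 f4 bf a9 a5) = 44 39; tag = H(8d 52 ad 43 93 1e 44 39) = 11ec
m2: inner = H(e7 38 c7 29 f9 74 d6 c9 11 f8) = 8e 96; tag = H(8d 52 ad 43 93 1e 8e 96) = 5b49 ← matches
m3: inner = H(e7 38 c7 29 f9 74 23 b3 5f f2) = 29 7a; tag = H(8d 52 ad 43 93 1e 29 7a) = f62d

2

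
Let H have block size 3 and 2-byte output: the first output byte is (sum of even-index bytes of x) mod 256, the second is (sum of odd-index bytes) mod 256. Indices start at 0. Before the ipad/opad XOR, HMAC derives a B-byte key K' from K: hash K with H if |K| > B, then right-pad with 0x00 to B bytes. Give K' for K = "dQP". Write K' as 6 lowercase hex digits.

645150

Key "dQP" = 64 51 50 is exactly B = 3 bytes: K' = 64 51 50.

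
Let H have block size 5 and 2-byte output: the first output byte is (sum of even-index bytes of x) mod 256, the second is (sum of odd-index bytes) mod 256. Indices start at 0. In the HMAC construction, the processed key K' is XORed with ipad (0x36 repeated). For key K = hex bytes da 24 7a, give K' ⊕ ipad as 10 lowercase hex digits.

ec124c3636

Key hex bytes da 24 7a is 3 bytes ≤ B = 5; zero-pad to 5 bytes: K' = da 24 7a 00 00.
XOR each byte with 0x36: da⊕36=ec, 24⊕36=12, 7a⊕36=4c, 00⊕36=36, 00⊕36=36.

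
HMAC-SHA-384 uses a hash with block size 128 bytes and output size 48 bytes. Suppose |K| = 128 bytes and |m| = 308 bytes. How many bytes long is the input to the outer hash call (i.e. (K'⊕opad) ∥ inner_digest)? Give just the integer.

Key is 128 ≤ 128 bytes, zero-padded: |K'| = 128.
Outer input = (K'⊕opad) ∥ H(inner) → 128 + 48 = 176 bytes.

176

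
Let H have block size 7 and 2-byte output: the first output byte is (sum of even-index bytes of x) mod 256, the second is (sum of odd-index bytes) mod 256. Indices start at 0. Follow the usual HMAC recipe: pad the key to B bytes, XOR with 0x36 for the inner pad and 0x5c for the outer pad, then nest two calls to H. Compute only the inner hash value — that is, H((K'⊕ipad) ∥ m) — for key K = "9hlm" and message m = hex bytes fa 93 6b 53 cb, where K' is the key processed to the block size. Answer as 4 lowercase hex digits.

Key "9hlm" = 39 68 6c 6d is 4 bytes ≤ B = 7; zero-pad to 7 bytes: K' = 39 68 6c 6d 00 00 00.
K' ⊕ ipad = 0f 5e 5a 5b 36 36 36.
Inner input = 0f 5e 5a 5b 36 36 36 ∥ fa 93 6b 53 cb.
Inner hash: even-index sum = 443 mod 256 = 187; odd-index sum = 799 mod 256 = 31 → bb 1f.

bb1f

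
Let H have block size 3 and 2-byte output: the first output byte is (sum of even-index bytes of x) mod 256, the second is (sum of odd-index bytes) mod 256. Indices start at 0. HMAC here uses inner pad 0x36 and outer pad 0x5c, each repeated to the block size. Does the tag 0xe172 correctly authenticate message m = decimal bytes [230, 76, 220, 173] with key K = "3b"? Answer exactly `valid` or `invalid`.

valid

Key "3b" = 33 62 is 2 bytes ≤ B = 3; zero-pad to 3 bytes: K' = 33 62 00.
K' ⊕ ipad = 05 54 36; K' ⊕ opad = 6f 3e 5c.
Inner hash: even-index sum = 308 mod 256 = 52; odd-index sum = 534 mod 256 = 22 → 34 16.
Outer hash (recomputed tag): even-index sum = 225 mod 256 = 225; odd-index sum = 114 mod 256 = 114 → e1 72.
Recomputed tag = e172; claimed = e172 → match.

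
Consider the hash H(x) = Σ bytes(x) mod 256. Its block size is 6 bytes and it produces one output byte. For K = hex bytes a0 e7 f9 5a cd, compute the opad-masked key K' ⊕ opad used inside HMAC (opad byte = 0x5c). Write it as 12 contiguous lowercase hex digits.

Key hex bytes a0 e7 f9 5a cd is 5 bytes ≤ B = 6; zero-pad to 6 bytes: K' = a0 e7 f9 5a cd 00.
XOR each byte with 0x5c: a0⊕5c=fc, e7⊕5c=bb, f9⊕5c=a5, 5a⊕5c=06, cd⊕5c=91, 00⊕5c=5c.

fcbba506915c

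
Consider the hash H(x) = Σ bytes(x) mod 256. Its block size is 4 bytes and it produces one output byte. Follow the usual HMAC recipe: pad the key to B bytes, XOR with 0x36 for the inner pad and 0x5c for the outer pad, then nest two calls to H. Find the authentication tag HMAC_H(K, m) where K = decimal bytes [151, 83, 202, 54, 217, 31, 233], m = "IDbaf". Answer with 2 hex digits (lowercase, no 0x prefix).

Key decimal bytes [151, 83, 202, 54, 217, 31, 233] = 97 53 ca 36 d9 1f e9 is 7 bytes > B = 4, so hash it first: H(key) = cb, then zero-pad to 4 bytes: K' = cb 00 00 00.
K' ⊕ ipad = fd 36 36 36.  K' ⊕ opad = 97 5c 5c 5c.
Inner input = (K'⊕ipad) ∥ m = fd 36 36 36 ∥ 49 44 62 61 66.
Inner hash: sum = 253+54+54+54+73+68+98+97+102 = 853; mod 256 = 85 → 55.
Outer input = (K'⊕opad) ∥ inner = 97 5c 5c 5c ∥ 55.
Outer hash (tag): sum = 151+92+92+92+85 = 512; mod 256 = 0 → 00.

00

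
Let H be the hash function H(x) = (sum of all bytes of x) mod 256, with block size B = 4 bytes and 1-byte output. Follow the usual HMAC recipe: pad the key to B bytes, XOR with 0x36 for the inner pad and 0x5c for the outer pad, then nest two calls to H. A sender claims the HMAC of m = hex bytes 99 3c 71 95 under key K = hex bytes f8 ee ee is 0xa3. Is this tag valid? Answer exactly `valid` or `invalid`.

Key hex bytes f8 ee ee is 3 bytes ≤ B = 4; zero-pad to 4 bytes: K' = f8 ee ee 00.
K' ⊕ ipad = ce d8 d8 36; K' ⊕ opad = a4 b2 b2 5c.
Inner hash: sum = 206+216+216+54+153+60+113+149 = 1167; mod 256 = 143 → 8f.
Outer hash (recomputed tag): sum = 164+178+178+92+143 = 755; mod 256 = 243 → f3.
Recomputed tag = f3; claimed = a3 → mismatch.

invalid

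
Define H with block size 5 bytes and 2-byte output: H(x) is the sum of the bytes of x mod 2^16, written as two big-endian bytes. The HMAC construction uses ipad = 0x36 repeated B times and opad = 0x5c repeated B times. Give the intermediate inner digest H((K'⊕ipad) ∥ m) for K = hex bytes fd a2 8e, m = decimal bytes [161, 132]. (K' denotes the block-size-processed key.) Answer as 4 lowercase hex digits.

Key hex bytes fd a2 8e is 3 bytes ≤ B = 5; zero-pad to 5 bytes: K' = fd a2 8e 00 00.
K' ⊕ ipad = cb 94 b8 36 36.
Inner input = cb 94 b8 36 36 ∥ a1 84.
Inner hash: sum = 203+148+184+54+54+161+132 = 936 → 03 a8.

03a8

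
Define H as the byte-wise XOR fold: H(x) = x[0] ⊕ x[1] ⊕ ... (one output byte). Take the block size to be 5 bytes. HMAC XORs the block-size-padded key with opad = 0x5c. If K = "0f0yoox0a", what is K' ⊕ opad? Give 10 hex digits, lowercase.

Key "0f0yoox0a" = 30 66 30 79 6f 6f 78 30 61 is 9 bytes > B = 5, so hash it first: H(key) = 36, then zero-pad to 5 bytes: K' = 36 00 00 00 00.
XOR each byte with 0x5c: 36⊕5c=6a, 00⊕5c=5c, 00⊕5c=5c, 00⊕5c=5c, 00⊕5c=5c.

6a5c5c5c5c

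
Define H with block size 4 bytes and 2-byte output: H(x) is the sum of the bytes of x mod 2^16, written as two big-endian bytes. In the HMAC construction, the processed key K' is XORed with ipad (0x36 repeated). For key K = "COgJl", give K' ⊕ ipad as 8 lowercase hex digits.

37993636

Key "COgJl" = 43 4f 67 4a 6c is 5 bytes > B = 4, so hash it first: H(key) = 01 af, then zero-pad to 4 bytes: K' = 01 af 00 00.
XOR each byte with 0x36: 01⊕36=37, af⊕36=99, 00⊕36=36, 00⊕36=36.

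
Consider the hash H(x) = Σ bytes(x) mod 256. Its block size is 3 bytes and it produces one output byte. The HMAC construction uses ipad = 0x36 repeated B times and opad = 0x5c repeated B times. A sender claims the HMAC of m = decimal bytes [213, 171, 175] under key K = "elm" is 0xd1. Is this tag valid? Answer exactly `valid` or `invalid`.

Key "elm" = 65 6c 6d is exactly B = 3 bytes: K' = 65 6c 6d.
K' ⊕ ipad = 53 5a 5b; K' ⊕ opad = 39 30 31.
Inner hash: sum = 83+90+91+213+171+175 = 823; mod 256 = 55 → 37.
Outer hash (recomputed tag): sum = 57+48+49+55 = 209 → d1.
Recomputed tag = d1; claimed = d1 → match.

valid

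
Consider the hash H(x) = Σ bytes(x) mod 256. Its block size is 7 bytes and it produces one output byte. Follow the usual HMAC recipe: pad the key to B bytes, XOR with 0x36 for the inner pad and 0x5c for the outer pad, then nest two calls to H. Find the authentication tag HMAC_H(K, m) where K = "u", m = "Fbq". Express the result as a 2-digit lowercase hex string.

Key "u" = 75 is 1 byte ≤ B = 7; zero-pad to 7 bytes: K' = 75 00 00 00 00 00 00.
K' ⊕ ipad = 43 36 36 36 36 36 36.  K' ⊕ opad = 29 5c 5c 5c 5c 5c 5c.
Inner input = (K'⊕ipad) ∥ m = 43 36 36 36 36 36 36 ∥ 46 62 71.
Inner hash: sum = 67+54+54+54+54+54+54+70+98+113 = 672; mod 256 = 160 → a0.
Outer input = (K'⊕opad) ∥ inner = 29 5c 5c 5c 5c 5c 5c ∥ a0.
Outer hash (tag): sum = 41+92+92+92+92+92+92+160 = 753; mod 256 = 241 → f1.

f1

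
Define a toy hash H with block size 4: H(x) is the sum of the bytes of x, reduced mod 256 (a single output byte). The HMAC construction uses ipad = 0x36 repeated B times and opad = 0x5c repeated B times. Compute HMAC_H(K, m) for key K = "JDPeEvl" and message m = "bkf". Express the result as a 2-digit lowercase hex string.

Key "JDPeEvl" = 4a 44 50 65 45 76 6c is 7 bytes > B = 4, so hash it first: H(key) = 6a, then zero-pad to 4 bytes: K' = 6a 00 00 00.
K' ⊕ ipad = 5c 36 36 36.  K' ⊕ opad = 36 5c 5c 5c.
Inner input = (K'⊕ipad) ∥ m = 5c 36 36 36 ∥ 62 6b 66.
Inner hash: sum = 92+54+54+54+98+107+102 = 561; mod 256 = 49 → 31.
Outer input = (K'⊕opad) ∥ inner = 36 5c 5c 5c ∥ 31.
Outer hash (tag): sum = 54+92+92+92+49 = 379; mod 256 = 123 → 7b.

7b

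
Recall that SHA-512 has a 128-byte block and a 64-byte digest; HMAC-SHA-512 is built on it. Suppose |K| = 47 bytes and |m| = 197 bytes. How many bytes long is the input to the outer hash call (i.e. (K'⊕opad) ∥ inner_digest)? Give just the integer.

192

Key is 47 ≤ 128 bytes, zero-padded: |K'| = 128.
Outer input = (K'⊕opad) ∥ H(inner) → 128 + 64 = 192 bytes.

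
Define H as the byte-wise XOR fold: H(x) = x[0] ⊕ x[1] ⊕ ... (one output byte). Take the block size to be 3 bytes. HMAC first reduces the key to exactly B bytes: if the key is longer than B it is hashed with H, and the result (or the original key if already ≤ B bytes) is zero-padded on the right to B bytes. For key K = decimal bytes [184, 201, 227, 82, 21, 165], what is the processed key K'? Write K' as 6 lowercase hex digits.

|K| = 6 > B = 3, so first hash the key.
H(K): XOR b8⊕c9⊕e3⊕52⊕15⊕a5 = 70.
Zero-pad H(K) = 70 to 3 bytes: K' = 70 00 00.

700000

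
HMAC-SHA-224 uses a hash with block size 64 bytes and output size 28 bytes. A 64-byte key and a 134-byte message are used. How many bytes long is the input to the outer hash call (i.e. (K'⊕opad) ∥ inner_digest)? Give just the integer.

Key is 64 ≤ 64 bytes, zero-padded: |K'| = 64.
Outer input = (K'⊕opad) ∥ H(inner) → 64 + 28 = 92 bytes.

92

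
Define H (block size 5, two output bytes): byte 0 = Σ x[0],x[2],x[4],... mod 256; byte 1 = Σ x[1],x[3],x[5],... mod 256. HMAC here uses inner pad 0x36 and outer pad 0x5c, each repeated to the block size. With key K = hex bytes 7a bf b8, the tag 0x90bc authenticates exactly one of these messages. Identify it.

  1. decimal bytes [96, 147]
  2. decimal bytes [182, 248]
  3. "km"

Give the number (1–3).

Key hex bytes 7a bf b8 is 3 bytes ≤ B = 5; zero-pad to 5 bytes: K' = 7a bf b8 00 00.
K' ⊕ ipad = 4c 89 8e 36 36; K' ⊕ opad = 26 e3 e4 5c 5c.
m1: inner = H(4c 89 8e 36 36 60 93) = a3 1f; tag = H(26 e3 e4 5c 5c a3 1f) = 85e2
m2: inner = H(4c 89 8e 36 36 b6 f8) = 08 75; tag = H(26 e3 e4 5c 5c 08 75) = db47
m3: inner = H(4c 89 8e 36 36 6b 6d) = 7d 2a; tag = H(26 e3 e4 5c 5c 7d 2a) = 90bc ← matches

3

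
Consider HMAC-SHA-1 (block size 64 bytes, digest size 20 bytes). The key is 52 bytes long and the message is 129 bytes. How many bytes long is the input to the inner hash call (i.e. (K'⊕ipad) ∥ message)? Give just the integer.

Key is 52 ≤ 64 bytes, zero-padded: |K'| = 64.
Inner input = (K'⊕ipad) ∥ m → 64 + 129 = 193 bytes.

193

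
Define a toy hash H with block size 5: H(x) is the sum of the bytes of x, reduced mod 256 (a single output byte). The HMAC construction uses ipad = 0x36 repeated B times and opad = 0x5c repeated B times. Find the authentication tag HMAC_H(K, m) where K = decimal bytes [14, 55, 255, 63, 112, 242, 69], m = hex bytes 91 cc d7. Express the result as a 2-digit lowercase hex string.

0e

Key decimal bytes [14, 55, 255, 63, 112, 242, 69] = 0e 37 ff 3f 70 f2 45 is 7 bytes > B = 5, so hash it first: H(key) = 2a, then zero-pad to 5 bytes: K' = 2a 00 00 00 00.
K' ⊕ ipad = 1c 36 36 36 36.  K' ⊕ opad = 76 5c 5c 5c 5c.
Inner input = (K'⊕ipad) ∥ m = 1c 36 36 36 36 ∥ 91 cc d7.
Inner hash: sum = 28+54+54+54+54+145+204+215 = 808; mod 256 = 40 → 28.
Outer input = (K'⊕opad) ∥ inner = 76 5c 5c 5c 5c ∥ 28.
Outer hash (tag): sum = 118+92+92+92+92+40 = 526; mod 256 = 14 → 0e.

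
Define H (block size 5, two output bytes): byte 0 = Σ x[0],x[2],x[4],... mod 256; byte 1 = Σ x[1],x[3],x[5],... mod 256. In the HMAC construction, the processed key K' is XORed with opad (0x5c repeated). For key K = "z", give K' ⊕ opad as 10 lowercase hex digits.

Key "z" = 7a is 1 byte ≤ B = 5; zero-pad to 5 bytes: K' = 7a 00 00 00 00.
XOR each byte with 0x5c: 7a⊕5c=26, 00⊕5c=5c, 00⊕5c=5c, 00⊕5c=5c, 00⊕5c=5c.

265c5c5c5c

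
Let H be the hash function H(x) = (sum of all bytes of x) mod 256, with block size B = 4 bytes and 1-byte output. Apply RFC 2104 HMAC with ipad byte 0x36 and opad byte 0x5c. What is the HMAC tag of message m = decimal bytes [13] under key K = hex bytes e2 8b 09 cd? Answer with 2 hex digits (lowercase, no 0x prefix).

53

Key hex bytes e2 8b 09 cd is exactly B = 4 bytes: K' = e2 8b 09 cd.
K' ⊕ ipad = d4 bd 3f fb.  K' ⊕ opad = be d7 55 91.
Inner input = (K'⊕ipad) ∥ m = d4 bd 3f fb ∥ 0d.
Inner hash: sum = 212+189+63+251+13 = 728; mod 256 = 216 → d8.
Outer input = (K'⊕opad) ∥ inner = be d7 55 91 ∥ d8.
Outer hash (tag): sum = 190+215+85+145+216 = 851; mod 256 = 83 → 53.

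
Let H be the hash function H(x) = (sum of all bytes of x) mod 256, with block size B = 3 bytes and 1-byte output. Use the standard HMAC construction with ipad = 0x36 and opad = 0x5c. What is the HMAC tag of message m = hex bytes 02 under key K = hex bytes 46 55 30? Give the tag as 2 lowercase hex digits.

Key hex bytes 46 55 30 is exactly B = 3 bytes: K' = 46 55 30.
K' ⊕ ipad = 70 63 06.  K' ⊕ opad = 1a 09 6c.
Inner input = (K'⊕ipad) ∥ m = 70 63 06 ∥ 02.
Inner hash: sum = 112+99+6+2 = 219 → db.
Outer input = (K'⊕opad) ∥ inner = 1a 09 6c ∥ db.
Outer hash (tag): sum = 26+9+108+219 = 362; mod 256 = 106 → 6a.

6a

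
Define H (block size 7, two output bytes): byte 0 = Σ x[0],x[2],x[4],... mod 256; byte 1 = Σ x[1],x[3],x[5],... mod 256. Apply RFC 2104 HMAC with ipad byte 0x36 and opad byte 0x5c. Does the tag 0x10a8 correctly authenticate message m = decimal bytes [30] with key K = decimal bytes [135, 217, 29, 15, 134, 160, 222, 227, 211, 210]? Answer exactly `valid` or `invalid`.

invalid

Key decimal bytes [135, 217, 29, 15, 134, 160, 222, 227, 211, 210] = 87 d9 1d 0f 86 a0 de e3 d3 d2 is 10 bytes > B = 7, so hash it first: H(key) = db 3d, then zero-pad to 7 bytes: K' = db 3d 00 00 00 00 00.
K' ⊕ ipad = ed 0b 36 36 36 36 36; K' ⊕ opad = 87 61 5c 5c 5c 5c 5c.
Inner hash: even-index sum = 399 mod 256 = 143; odd-index sum = 149 mod 256 = 149 → 8f 95.
Outer hash (recomputed tag): even-index sum = 560 mod 256 = 48; odd-index sum = 424 mod 256 = 168 → 30 a8.
Recomputed tag = 30a8; claimed = 10a8 → mismatch.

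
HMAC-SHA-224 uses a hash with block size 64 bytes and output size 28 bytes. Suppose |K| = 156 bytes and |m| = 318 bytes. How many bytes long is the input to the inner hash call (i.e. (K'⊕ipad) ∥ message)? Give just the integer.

382

Key is 156 > 64 bytes, so it is hashed to 28 bytes then zero-padded to 64: |K'| = 64.
Inner input = (K'⊕ipad) ∥ m → 64 + 318 = 382 bytes.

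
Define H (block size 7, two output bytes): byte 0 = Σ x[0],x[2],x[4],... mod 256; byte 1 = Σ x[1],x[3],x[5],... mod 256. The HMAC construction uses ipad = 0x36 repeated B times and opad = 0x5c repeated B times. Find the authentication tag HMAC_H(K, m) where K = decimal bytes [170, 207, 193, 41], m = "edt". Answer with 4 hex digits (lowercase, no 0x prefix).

Key decimal bytes [170, 207, 193, 41] = aa cf c1 29 is 4 bytes ≤ B = 7; zero-pad to 7 bytes: K' = aa cf c1 29 00 00 00.
K' ⊕ ipad = 9c f9 f7 1f 36 36 36.  K' ⊕ opad = f6 93 9d 75 5c 5c 5c.
Inner input = (K'⊕ipad) ∥ m = 9c f9 f7 1f 36 36 36 ∥ 65 64 74.
Inner hash: even-index sum = 611 mod 256 = 99; odd-index sum = 551 mod 256 = 39 → 63 27.
Outer input = (K'⊕opad) ∥ inner = f6 93 9d 75 5c 5c 5c ∥ 63 27.
Outer hash (tag): even-index sum = 626 mod 256 = 114; odd-index sum = 455 mod 256 = 199 → 72 c7.

72c7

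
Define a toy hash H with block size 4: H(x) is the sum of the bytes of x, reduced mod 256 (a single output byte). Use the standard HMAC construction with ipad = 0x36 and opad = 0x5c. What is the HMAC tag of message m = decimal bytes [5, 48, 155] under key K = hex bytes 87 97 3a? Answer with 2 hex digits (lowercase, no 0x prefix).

Key hex bytes 87 97 3a is 3 bytes ≤ B = 4; zero-pad to 4 bytes: K' = 87 97 3a 00.
K' ⊕ ipad = b1 a1 0c 36.  K' ⊕ opad = db cb 66 5c.
Inner input = (K'⊕ipad) ∥ m = b1 a1 0c 36 ∥ 05 30 9b.
Inner hash: sum = 177+161+12+54+5+48+155 = 612; mod 256 = 100 → 64.
Outer input = (K'⊕opad) ∥ inner = db cb 66 5c ∥ 64.
Outer hash (tag): sum = 219+203+102+92+100 = 716; mod 256 = 204 → cc.

cc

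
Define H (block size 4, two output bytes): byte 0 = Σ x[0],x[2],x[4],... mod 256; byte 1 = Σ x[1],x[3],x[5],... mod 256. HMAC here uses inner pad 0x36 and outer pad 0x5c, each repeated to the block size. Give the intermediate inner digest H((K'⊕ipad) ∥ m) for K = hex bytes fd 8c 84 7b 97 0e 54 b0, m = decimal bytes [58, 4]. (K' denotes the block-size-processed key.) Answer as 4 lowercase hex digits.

ca2d

Key hex bytes fd 8c 84 7b 97 0e 54 b0 is 8 bytes > B = 4, so hash it first: H(key) = 6c c5, then zero-pad to 4 bytes: K' = 6c c5 00 00.
K' ⊕ ipad = 5a f3 36 36.
Inner input = 5a f3 36 36 ∥ 3a 04.
Inner hash: even-index sum = 202 mod 256 = 202; odd-index sum = 301 mod 256 = 45 → ca 2d.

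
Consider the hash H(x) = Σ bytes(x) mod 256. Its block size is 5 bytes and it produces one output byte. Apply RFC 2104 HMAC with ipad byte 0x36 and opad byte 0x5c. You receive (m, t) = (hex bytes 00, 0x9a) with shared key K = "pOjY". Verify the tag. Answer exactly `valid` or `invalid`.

Key "pOjY" = 70 4f 6a 59 is 4 bytes ≤ B = 5; zero-pad to 5 bytes: K' = 70 4f 6a 59 00.
K' ⊕ ipad = 46 79 5c 6f 36; K' ⊕ opad = 2c 13 36 05 5c.
Inner hash: sum = 70+121+92+111+54+0 = 448; mod 256 = 192 → c0.
Outer hash (recomputed tag): sum = 44+19+54+5+92+192 = 406; mod 256 = 150 → 96.
Recomputed tag = 96; claimed = 9a → mismatch.

invalid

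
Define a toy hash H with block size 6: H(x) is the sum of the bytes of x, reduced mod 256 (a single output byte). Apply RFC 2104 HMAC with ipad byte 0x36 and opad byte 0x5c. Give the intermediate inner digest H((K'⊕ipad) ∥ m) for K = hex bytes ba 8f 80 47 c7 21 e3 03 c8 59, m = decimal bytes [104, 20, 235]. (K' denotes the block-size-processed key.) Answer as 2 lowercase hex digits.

Key hex bytes ba 8f 80 47 c7 21 e3 03 c8 59 is 10 bytes > B = 6, so hash it first: H(key) = ff, then zero-pad to 6 bytes: K' = ff 00 00 00 00 00.
K' ⊕ ipad = c9 36 36 36 36 36.
Inner input = c9 36 36 36 36 36 ∥ 68 14 eb.
Inner hash: sum = 201+54+54+54+54+54+104+20+235 = 830; mod 256 = 62 → 3e.

3e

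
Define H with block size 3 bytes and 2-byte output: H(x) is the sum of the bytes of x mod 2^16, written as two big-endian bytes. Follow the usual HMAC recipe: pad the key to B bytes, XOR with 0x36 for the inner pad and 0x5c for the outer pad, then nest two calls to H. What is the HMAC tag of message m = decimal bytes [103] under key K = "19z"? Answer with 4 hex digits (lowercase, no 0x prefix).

Key "19z" = 31 39 7a is exactly B = 3 bytes: K' = 31 39 7a.
K' ⊕ ipad = 07 0f 4c.  K' ⊕ opad = 6d 65 26.
Inner input = (K'⊕ipad) ∥ m = 07 0f 4c ∥ 67.
Inner hash: sum = 7+15+76+103 = 201 → 00 c9.
Outer input = (K'⊕opad) ∥ inner = 6d 65 26 ∥ 00 c9.
Outer hash (tag): sum = 109+101+38+0+201 = 449 → 01 c1.

01c1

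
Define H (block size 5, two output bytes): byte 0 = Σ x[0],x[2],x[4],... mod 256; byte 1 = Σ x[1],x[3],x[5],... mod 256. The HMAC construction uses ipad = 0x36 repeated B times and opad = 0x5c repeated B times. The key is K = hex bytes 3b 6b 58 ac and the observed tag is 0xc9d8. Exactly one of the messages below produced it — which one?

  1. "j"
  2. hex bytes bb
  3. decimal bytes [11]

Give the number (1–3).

3

Key hex bytes 3b 6b 58 ac is 4 bytes ≤ B = 5; zero-pad to 5 bytes: K' = 3b 6b 58 ac 00.
K' ⊕ ipad = 0d 5d 6e 9a 36; K' ⊕ opad = 67 37 04 f0 5c.
m1: inner = H(0d 5d 6e 9a 36 6a) = b1 61; tag = H(67 37 04 f0 5c b1 61) = 28d8
m2: inner = H(0d 5d 6e 9a 36 bb) = b1 b2; tag = H(67 37 04 f0 5c b1 b2) = 79d8
m3: inner = H(0d 5d 6e 9a 36 0b) = b1 02; tag = H(67 37 04 f0 5c b1 02) = c9d8 ← matches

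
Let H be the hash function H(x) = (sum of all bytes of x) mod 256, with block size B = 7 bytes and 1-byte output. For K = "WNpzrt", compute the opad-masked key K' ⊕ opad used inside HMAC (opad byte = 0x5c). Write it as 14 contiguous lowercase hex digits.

0b122c262e285c

Key "WNpzrt" = 57 4e 70 7a 72 74 is 6 bytes ≤ B = 7; zero-pad to 7 bytes: K' = 57 4e 70 7a 72 74 00.
XOR each byte with 0x5c: 57⊕5c=0b, 4e⊕5c=12, 70⊕5c=2c, 7a⊕5c=26, 72⊕5c=2e, 74⊕5c=28, 00⊕5c=5c.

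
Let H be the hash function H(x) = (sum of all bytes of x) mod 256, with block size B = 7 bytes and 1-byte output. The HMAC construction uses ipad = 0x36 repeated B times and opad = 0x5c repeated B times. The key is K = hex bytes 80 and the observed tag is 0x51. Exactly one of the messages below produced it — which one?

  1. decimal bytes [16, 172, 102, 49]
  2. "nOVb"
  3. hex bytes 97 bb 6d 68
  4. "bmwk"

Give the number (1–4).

Key hex bytes 80 is 1 byte ≤ B = 7; zero-pad to 7 bytes: K' = 80 00 00 00 00 00 00.
K' ⊕ ipad = b6 36 36 36 36 36 36; K' ⊕ opad = dc 5c 5c 5c 5c 5c 5c.
m1: inner = H(b6 36 36 36 36 36 36 10 ac 66 31) = 4d; tag = H(dc 5c 5c 5c 5c 5c 5c 4d) = 51 ← matches
m2: inner = H(b6 36 36 36 36 36 36 6e 4f 56 62) = 6f; tag = H(dc 5c 5c 5c 5c 5c 5c 6f) = 73
m3: inner = H(b6 36 36 36 36 36 36 97 bb 6d 68) = 21; tag = H(dc 5c 5c 5c 5c 5c 5c 21) = 25
m4: inner = H(b6 36 36 36 36 36 36 62 6d 77 6b) = ab; tag = H(dc 5c 5c 5c 5c 5c 5c ab) = af

1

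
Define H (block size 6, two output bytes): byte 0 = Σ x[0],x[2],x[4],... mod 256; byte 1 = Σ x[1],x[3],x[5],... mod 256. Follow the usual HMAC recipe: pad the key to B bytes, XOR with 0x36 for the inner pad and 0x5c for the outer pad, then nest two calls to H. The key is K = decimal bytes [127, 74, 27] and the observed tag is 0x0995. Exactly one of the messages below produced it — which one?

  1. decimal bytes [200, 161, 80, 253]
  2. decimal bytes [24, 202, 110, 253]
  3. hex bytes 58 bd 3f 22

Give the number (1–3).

Key decimal bytes [127, 74, 27] = 7f 4a 1b is 3 bytes ≤ B = 6; zero-pad to 6 bytes: K' = 7f 4a 1b 00 00 00.
K' ⊕ ipad = 49 7c 2d 36 36 36; K' ⊕ opad = 23 16 47 5c 5c 5c.
m1: inner = H(49 7c 2d 36 36 36 c8 a1 50 fd) = c4 86; tag = H(23 16 47 5c 5c 5c c4 86) = 8a54
m2: inner = H(49 7c 2d 36 36 36 18 ca 6e fd) = 32 af; tag = H(23 16 47 5c 5c 5c 32 af) = f87d
m3: inner = H(49 7c 2d 36 36 36 58 bd 3f 22) = 43 c7; tag = H(23 16 47 5c 5c 5c 43 c7) = 0995 ← matches

3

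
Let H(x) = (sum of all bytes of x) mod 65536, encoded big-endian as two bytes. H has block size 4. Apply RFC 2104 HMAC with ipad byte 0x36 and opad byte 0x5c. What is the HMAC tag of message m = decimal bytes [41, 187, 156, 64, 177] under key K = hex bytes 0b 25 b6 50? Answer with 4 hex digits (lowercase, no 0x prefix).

Key hex bytes 0b 25 b6 50 is exactly B = 4 bytes: K' = 0b 25 b6 50.
K' ⊕ ipad = 3d 13 80 66.  K' ⊕ opad = 57 79 ea 0c.
Inner input = (K'⊕ipad) ∥ m = 3d 13 80 66 ∥ 29 bb 9c 40 b1.
Inner hash: sum = 61+19+128+102+41+187+156+64+177 = 935 → 03 a7.
Outer input = (K'⊕opad) ∥ inner = 57 79 ea 0c ∥ 03 a7.
Outer hash (tag): sum = 87+121+234+12+3+167 = 624 → 02 70.

0270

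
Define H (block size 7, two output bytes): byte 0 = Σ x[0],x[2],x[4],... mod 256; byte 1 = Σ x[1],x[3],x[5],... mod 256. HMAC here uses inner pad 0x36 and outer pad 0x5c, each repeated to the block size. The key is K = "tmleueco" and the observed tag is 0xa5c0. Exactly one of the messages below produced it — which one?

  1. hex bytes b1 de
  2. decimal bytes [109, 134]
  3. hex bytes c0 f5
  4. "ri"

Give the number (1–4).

1

Key "tmleueco" = 74 6d 6c 65 75 65 63 6f is 8 bytes > B = 7, so hash it first: H(key) = b8 a6, then zero-pad to 7 bytes: K' = b8 a6 00 00 00 00 00.
K' ⊕ ipad = 8e 90 36 36 36 36 36; K' ⊕ opad = e4 fa 5c 5c 5c 5c 5c.
m1: inner = H(8e 90 36 36 36 36 36 b1 de) = 0e ad; tag = H(e4 fa 5c 5c 5c 5c 5c 0e ad) = a5c0 ← matches
m2: inner = H(8e 90 36 36 36 36 36 6d 86) = b6 69; tag = H(e4 fa 5c 5c 5c 5c 5c b6 69) = 6168
m3: inner = H(8e 90 36 36 36 36 36 c0 f5) = 25 bc; tag = H(e4 fa 5c 5c 5c 5c 5c 25 bc) = b4d7
m4: inner = H(8e 90 36 36 36 36 36 72 69) = 99 6e; tag = H(e4 fa 5c 5c 5c 5c 5c 99 6e) = 664b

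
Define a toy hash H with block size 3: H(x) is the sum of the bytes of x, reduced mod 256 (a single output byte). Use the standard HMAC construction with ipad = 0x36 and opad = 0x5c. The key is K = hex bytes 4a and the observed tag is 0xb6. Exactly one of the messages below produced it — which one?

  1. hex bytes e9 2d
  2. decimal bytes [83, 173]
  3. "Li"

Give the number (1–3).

2

Key hex bytes 4a is 1 byte ≤ B = 3; zero-pad to 3 bytes: K' = 4a 00 00.
K' ⊕ ipad = 7c 36 36; K' ⊕ opad = 16 5c 5c.
m1: inner = H(7c 36 36 e9 2d) = fe; tag = H(16 5c 5c fe) = cc
m2: inner = H(7c 36 36 53 ad) = e8; tag = H(16 5c 5c e8) = b6 ← matches
m3: inner = H(7c 36 36 4c 69) = 9d; tag = H(16 5c 5c 9d) = 6b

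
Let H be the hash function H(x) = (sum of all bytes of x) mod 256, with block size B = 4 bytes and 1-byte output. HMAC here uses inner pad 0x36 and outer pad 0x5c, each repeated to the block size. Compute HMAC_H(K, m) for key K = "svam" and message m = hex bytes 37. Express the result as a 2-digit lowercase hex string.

35

Key "svam" = 73 76 61 6d is exactly B = 4 bytes: K' = 73 76 61 6d.
K' ⊕ ipad = 45 40 57 5b.  K' ⊕ opad = 2f 2a 3d 31.
Inner input = (K'⊕ipad) ∥ m = 45 40 57 5b ∥ 37.
Inner hash: sum = 69+64+87+91+55 = 366; mod 256 = 110 → 6e.
Outer input = (K'⊕opad) ∥ inner = 2f 2a 3d 31 ∥ 6e.
Outer hash (tag): sum = 47+42+61+49+110 = 309; mod 256 = 53 → 35.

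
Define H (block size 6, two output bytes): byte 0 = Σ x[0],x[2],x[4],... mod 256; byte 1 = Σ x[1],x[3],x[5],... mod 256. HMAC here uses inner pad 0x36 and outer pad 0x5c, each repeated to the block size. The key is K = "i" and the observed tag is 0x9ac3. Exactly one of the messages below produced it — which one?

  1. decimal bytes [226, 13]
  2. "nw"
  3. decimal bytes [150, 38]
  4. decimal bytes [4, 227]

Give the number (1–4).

1

Key "i" = 69 is 1 byte ≤ B = 6; zero-pad to 6 bytes: K' = 69 00 00 00 00 00.
K' ⊕ ipad = 5f 36 36 36 36 36; K' ⊕ opad = 35 5c 5c 5c 5c 5c.
m1: inner = H(5f 36 36 36 36 36 e2 0d) = ad af; tag = H(35 5c 5c 5c 5c 5c ad af) = 9ac3 ← matches
m2: inner = H(5f 36 36 36 36 36 6e 77) = 39 19; tag = H(35 5c 5c 5c 5c 5c 39 19) = 262d
m3: inner = H(5f 36 36 36 36 36 96 26) = 61 c8; tag = H(35 5c 5c 5c 5c 5c 61 c8) = 4edc
m4: inner = H(5f 36 36 36 36 36 04 e3) = cf 85; tag = H(35 5c 5c 5c 5c 5c cf 85) = bc99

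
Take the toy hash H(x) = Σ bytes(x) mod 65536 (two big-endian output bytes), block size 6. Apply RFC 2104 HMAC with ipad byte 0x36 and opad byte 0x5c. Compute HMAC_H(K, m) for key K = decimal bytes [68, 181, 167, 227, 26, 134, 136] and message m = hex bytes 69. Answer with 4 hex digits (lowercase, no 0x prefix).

Key decimal bytes [68, 181, 167, 227, 26, 134, 136] = 44 b5 a7 e3 1a 86 88 is 7 bytes > B = 6, so hash it first: H(key) = 03 ab, then zero-pad to 6 bytes: K' = 03 ab 00 00 00 00.
K' ⊕ ipad = 35 9d 36 36 36 36.  K' ⊕ opad = 5f f7 5c 5c 5c 5c.
Inner input = (K'⊕ipad) ∥ m = 35 9d 36 36 36 36 ∥ 69.
Inner hash: sum = 53+157+54+54+54+54+105 = 531 → 02 13.
Outer input = (K'⊕opad) ∥ inner = 5f f7 5c 5c 5c 5c ∥ 02 13.
Outer hash (tag): sum = 95+247+92+92+92+92+2+19 = 731 → 02 db.

02db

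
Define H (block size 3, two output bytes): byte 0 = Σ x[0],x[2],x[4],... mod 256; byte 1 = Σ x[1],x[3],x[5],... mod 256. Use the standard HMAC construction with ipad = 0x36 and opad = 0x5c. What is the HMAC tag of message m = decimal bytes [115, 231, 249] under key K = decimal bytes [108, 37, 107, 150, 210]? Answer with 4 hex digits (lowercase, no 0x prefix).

Key decimal bytes [108, 37, 107, 150, 210] = 6c 25 6b 96 d2 is 5 bytes > B = 3, so hash it first: H(key) = a9 bb, then zero-pad to 3 bytes: K' = a9 bb 00.
K' ⊕ ipad = 9f 8d 36.  K' ⊕ opad = f5 e7 5c.
Inner input = (K'⊕ipad) ∥ m = 9f 8d 36 ∥ 73 e7 f9.
Inner hash: even-index sum = 444 mod 256 = 188; odd-index sum = 505 mod 256 = 249 → bc f9.
Outer input = (K'⊕opad) ∥ inner = f5 e7 5c ∥ bc f9.
Outer hash (tag): even-index sum = 586 mod 256 = 74; odd-index sum = 419 mod 256 = 163 → 4a a3.

4aa3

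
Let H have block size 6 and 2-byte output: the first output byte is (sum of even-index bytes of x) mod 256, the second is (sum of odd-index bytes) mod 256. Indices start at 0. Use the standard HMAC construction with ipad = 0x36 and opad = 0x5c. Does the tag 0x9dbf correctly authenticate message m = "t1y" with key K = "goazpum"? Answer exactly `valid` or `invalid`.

Key "goazpum" = 67 6f 61 7a 70 75 6d is 7 bytes > B = 6, so hash it first: H(key) = a5 5e, then zero-pad to 6 bytes: K' = a5 5e 00 00 00 00.
K' ⊕ ipad = 93 68 36 36 36 36; K' ⊕ opad = f9 02 5c 5c 5c 5c.
Inner hash: even-index sum = 492 mod 256 = 236; odd-index sum = 261 mod 256 = 5 → ec 05.
Outer hash (recomputed tag): even-index sum = 669 mod 256 = 157; odd-index sum = 191 mod 256 = 191 → 9d bf.
Recomputed tag = 9dbf; claimed = 9dbf → match.

valid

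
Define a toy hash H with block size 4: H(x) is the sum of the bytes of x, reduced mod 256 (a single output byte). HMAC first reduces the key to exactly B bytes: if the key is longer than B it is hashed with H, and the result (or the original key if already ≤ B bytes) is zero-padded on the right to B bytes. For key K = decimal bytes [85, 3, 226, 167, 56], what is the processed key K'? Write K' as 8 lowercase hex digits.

|K| = 5 > B = 4, so first hash the key.
H(K): sum = 85+3+226+167+56 = 537; mod 256 = 25 → 19.
Zero-pad H(K) = 19 to 4 bytes: K' = 19 00 00 00.

19000000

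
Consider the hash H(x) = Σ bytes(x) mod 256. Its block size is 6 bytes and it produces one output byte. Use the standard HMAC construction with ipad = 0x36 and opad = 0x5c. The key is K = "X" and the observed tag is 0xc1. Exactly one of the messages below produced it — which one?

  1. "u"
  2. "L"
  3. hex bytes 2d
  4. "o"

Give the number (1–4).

1

Key "X" = 58 is 1 byte ≤ B = 6; zero-pad to 6 bytes: K' = 58 00 00 00 00 00.
K' ⊕ ipad = 6e 36 36 36 36 36; K' ⊕ opad = 04 5c 5c 5c 5c 5c.
m1: inner = H(6e 36 36 36 36 36 75) = f1; tag = H(04 5c 5c 5c 5c 5c f1) = c1 ← matches
m2: inner = H(6e 36 36 36 36 36 4c) = c8; tag = H(04 5c 5c 5c 5c 5c c8) = 98
m3: inner = H(6e 36 36 36 36 36 2d) = a9; tag = H(04 5c 5c 5c 5c 5c a9) = 79
m4: inner = H(6e 36 36 36 36 36 6f) = eb; tag = H(04 5c 5c 5c 5c 5c eb) = bb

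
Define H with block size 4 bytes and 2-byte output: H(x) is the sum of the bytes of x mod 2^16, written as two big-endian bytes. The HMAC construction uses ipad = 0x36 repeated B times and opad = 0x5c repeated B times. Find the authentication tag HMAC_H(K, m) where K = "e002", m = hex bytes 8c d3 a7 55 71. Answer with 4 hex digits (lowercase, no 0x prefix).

01b1

Key "e002" = 65 30 30 32 is exactly B = 4 bytes: K' = 65 30 30 32.
K' ⊕ ipad = 53 06 06 04.  K' ⊕ opad = 39 6c 6c 6e.
Inner input = (K'⊕ipad) ∥ m = 53 06 06 04 ∥ 8c d3 a7 55 71.
Inner hash: sum = 83+6+6+4+140+211+167+85+113 = 815 → 03 2f.
Outer input = (K'⊕opad) ∥ inner = 39 6c 6c 6e ∥ 03 2f.
Outer hash (tag): sum = 57+108+108+110+3+47 = 433 → 01 b1.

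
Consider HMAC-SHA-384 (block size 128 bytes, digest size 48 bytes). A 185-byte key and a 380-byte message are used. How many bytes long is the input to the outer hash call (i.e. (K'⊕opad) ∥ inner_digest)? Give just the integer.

176

Key is 185 > 128 bytes, so it is hashed to 48 bytes then zero-padded to 128: |K'| = 128.
Outer input = (K'⊕opad) ∥ H(inner) → 128 + 48 = 176 bytes.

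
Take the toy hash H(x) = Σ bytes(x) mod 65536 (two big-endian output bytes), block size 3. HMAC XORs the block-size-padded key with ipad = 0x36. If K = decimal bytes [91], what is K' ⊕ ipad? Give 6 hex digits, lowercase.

6d3636

Key decimal bytes [91] = 5b is 1 byte ≤ B = 3; zero-pad to 3 bytes: K' = 5b 00 00.
XOR each byte with 0x36: 5b⊕36=6d, 00⊕36=36, 00⊕36=36.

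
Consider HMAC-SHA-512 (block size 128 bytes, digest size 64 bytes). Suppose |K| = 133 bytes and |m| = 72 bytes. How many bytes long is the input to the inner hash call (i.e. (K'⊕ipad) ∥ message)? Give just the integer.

Key is 133 > 128 bytes, so it is hashed to 64 bytes then zero-padded to 128: |K'| = 128.
Inner input = (K'⊕ipad) ∥ m → 128 + 72 = 200 bytes.

200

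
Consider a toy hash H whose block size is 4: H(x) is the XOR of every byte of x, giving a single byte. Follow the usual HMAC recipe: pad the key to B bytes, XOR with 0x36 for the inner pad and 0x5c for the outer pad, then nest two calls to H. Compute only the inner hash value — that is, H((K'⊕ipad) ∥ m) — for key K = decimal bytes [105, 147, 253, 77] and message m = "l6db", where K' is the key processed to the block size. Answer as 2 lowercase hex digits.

Key decimal bytes [105, 147, 253, 77] = 69 93 fd 4d is exactly B = 4 bytes: K' = 69 93 fd 4d.
K' ⊕ ipad = 5f a5 cb 7b.
Inner input = 5f a5 cb 7b ∥ 6c 36 64 62.
Inner hash: XOR 5f⊕a5⊕cb⊕7b⊕6c⊕36⊕64⊕62 = 16.

16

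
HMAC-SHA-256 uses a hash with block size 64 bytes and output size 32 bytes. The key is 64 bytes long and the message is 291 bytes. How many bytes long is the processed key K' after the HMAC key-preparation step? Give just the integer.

64

Key is 64 ≤ 64 bytes, zero-padded: |K'| = 64.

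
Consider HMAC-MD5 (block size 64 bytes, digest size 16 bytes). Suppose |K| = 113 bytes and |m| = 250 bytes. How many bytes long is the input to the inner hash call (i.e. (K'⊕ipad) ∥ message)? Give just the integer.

314

Key is 113 > 64 bytes, so it is hashed to 16 bytes then zero-padded to 64: |K'| = 64.
Inner input = (K'⊕ipad) ∥ m → 64 + 250 = 314 bytes.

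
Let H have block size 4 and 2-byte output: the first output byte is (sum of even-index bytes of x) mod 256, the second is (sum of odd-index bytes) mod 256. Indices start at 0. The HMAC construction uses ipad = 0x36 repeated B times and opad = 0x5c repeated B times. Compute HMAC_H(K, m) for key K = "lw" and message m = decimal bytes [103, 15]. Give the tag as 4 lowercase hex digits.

Key "lw" = 6c 77 is 2 bytes ≤ B = 4; zero-pad to 4 bytes: K' = 6c 77 00 00.
K' ⊕ ipad = 5a 41 36 36.  K' ⊕ opad = 30 2b 5c 5c.
Inner input = (K'⊕ipad) ∥ m = 5a 41 36 36 ∥ 67 0f.
Inner hash: even-index sum = 247 mod 256 = 247; odd-index sum = 134 mod 256 = 134 → f7 86.
Outer input = (K'⊕opad) ∥ inner = 30 2b 5c 5c ∥ f7 86.
Outer hash (tag): even-index sum = 387 mod 256 = 131; odd-index sum = 269 mod 256 = 13 → 83 0d.

830d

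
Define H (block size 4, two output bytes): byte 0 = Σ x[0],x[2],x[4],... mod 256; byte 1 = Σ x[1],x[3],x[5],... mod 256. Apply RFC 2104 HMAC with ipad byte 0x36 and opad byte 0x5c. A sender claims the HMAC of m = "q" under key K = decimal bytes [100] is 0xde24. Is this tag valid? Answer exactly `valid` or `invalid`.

invalid

Key decimal bytes [100] = 64 is 1 byte ≤ B = 4; zero-pad to 4 bytes: K' = 64 00 00 00.
K' ⊕ ipad = 52 36 36 36; K' ⊕ opad = 38 5c 5c 5c.
Inner hash: even-index sum = 249 mod 256 = 249; odd-index sum = 108 mod 256 = 108 → f9 6c.
Outer hash (recomputed tag): even-index sum = 397 mod 256 = 141; odd-index sum = 292 mod 256 = 36 → 8d 24.
Recomputed tag = 8d24; claimed = de24 → mismatch.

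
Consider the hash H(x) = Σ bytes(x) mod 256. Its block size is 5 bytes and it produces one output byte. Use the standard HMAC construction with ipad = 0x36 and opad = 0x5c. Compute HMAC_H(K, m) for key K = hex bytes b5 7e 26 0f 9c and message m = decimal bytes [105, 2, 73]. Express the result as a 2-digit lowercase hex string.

0a

Key hex bytes b5 7e 26 0f 9c is exactly B = 5 bytes: K' = b5 7e 26 0f 9c.
K' ⊕ ipad = 83 48 10 39 aa.  K' ⊕ opad = e9 22 7a 53 c0.
Inner input = (K'⊕ipad) ∥ m = 83 48 10 39 aa ∥ 69 02 49.
Inner hash: sum = 131+72+16+57+170+105+2+73 = 626; mod 256 = 114 → 72.
Outer input = (K'⊕opad) ∥ inner = e9 22 7a 53 c0 ∥ 72.
Outer hash (tag): sum = 233+34+122+83+192+114 = 778; mod 256 = 10 → 0a.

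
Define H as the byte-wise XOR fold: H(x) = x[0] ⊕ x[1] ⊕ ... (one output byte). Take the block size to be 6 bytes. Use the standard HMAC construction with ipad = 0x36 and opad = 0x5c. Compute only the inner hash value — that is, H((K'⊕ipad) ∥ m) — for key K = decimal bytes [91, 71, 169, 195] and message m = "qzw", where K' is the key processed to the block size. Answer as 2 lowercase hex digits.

Key decimal bytes [91, 71, 169, 195] = 5b 47 a9 c3 is 4 bytes ≤ B = 6; zero-pad to 6 bytes: K' = 5b 47 a9 c3 00 00.
K' ⊕ ipad = 6d 71 9f f5 36 36.
Inner input = 6d 71 9f f5 36 36 ∥ 71 7a 77.
Inner hash: XOR 6d⊕71⊕9f⊕f5⊕36⊕36⊕71⊕7a⊕77 = 0a.

0a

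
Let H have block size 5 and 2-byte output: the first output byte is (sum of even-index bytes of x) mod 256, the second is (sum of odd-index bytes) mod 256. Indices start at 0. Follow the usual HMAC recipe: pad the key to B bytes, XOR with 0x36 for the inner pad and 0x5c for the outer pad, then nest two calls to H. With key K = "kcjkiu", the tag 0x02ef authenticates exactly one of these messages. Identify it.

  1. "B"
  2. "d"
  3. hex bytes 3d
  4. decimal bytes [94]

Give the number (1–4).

Key "kcjkiu" = 6b 63 6a 6b 69 75 is 6 bytes > B = 5, so hash it first: H(key) = 3e 43, then zero-pad to 5 bytes: K' = 3e 43 00 00 00.
K' ⊕ ipad = 08 75 36 36 36; K' ⊕ opad = 62 1f 5c 5c 5c.
m1: inner = H(08 75 36 36 36 42) = 74 ed; tag = H(62 1f 5c 5c 5c 74 ed) = 07ef
m2: inner = H(08 75 36 36 36 64) = 74 0f; tag = H(62 1f 5c 5c 5c 74 0f) = 29ef
m3: inner = H(08 75 36 36 36 3d) = 74 e8; tag = H(62 1f 5c 5c 5c 74 e8) = 02ef ← matches
m4: inner = H(08 75 36 36 36 5e) = 74 09; tag = H(62 1f 5c 5c 5c 74 09) = 23ef

3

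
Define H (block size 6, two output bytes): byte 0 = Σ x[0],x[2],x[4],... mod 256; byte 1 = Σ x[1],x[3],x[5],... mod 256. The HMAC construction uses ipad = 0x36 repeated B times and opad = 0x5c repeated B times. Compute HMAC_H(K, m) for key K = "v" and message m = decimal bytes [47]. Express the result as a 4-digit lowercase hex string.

Key "v" = 76 is 1 byte ≤ B = 6; zero-pad to 6 bytes: K' = 76 00 00 00 00 00.
K' ⊕ ipad = 40 36 36 36 36 36.  K' ⊕ opad = 2a 5c 5c 5c 5c 5c.
Inner input = (K'⊕ipad) ∥ m = 40 36 36 36 36 36 ∥ 2f.
Inner hash: even-index sum = 219 mod 256 = 219; odd-index sum = 162 mod 256 = 162 → db a2.
Outer input = (K'⊕opad) ∥ inner = 2a 5c 5c 5c 5c 5c ∥ db a2.
Outer hash (tag): even-index sum = 445 mod 256 = 189; odd-index sum = 438 mod 256 = 182 → bd b6.

bdb6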